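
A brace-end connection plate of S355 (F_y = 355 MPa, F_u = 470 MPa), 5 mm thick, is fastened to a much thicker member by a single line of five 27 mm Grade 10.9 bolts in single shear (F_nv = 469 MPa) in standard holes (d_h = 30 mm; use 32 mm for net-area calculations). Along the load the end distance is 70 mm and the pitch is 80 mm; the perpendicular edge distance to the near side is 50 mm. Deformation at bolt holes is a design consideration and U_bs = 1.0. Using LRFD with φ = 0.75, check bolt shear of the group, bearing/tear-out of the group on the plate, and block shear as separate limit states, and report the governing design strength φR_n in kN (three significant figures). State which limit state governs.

Bolt shear: A_b = π·27²/4 = 572.6 mm²; R_n = 469 × 572.6 × 5 × 1 / 1000 = 1343 kN → 0.75 × 1343 = 1010 kN.
Bearing: edge l_c = 55, r_n = 152.3 kN; interior l_c = 50, r_n = 141 kN; R_n = 152.3 + 4·141 = 716.3 kN → 537 kN.
Block shear: A_gv = 1950, A_nv = 1230, A_nt = 170 mm²; R_n = min(0.6F_uA_nv, 0.6F_yA_gv) + U_bs·F_u·A_nt = 426.8 kN → 320 kN.
Block shear governs: 320 kN.

320 kN (block shear governs)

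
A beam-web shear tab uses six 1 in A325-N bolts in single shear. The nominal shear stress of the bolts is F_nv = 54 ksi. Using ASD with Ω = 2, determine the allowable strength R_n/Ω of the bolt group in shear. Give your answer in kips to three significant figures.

127 kips

A_b = π × 1² / 4 = 0.7854 in².
R_n = F_nv · A_b · n · n_s = 54 × 0.7854 × 6 × 1 = 254.5 kips.
Allowable strength R_n/Ω = 254.5 / 2 = 127 kips.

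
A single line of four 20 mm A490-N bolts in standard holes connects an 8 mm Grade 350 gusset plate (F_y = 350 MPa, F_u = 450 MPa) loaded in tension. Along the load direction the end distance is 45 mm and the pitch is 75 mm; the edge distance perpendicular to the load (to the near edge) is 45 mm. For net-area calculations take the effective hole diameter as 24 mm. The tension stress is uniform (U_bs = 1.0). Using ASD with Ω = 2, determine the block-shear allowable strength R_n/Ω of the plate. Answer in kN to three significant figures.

260 kN

Shear plane L_v = 45 + 3·75 = 270 mm; A_gv = 270 × 8 = 2160 mm².
A_nv = (270 − 3.5·24) × 8 = 1488 mm².
A_nt = (45 − 0.5·24) × 8 = 264 mm².
0.6 F_u A_nv = 401.8 kN; 0.6 F_y A_gv = 453.6 kN → shear rupture governs the shear term.
R_n = 401.8 + 1.0 × 450 × 264 / 1000 = 520.6 kN.
Allowable strength R_n/Ω = 520.6 / 2 = 260 kN.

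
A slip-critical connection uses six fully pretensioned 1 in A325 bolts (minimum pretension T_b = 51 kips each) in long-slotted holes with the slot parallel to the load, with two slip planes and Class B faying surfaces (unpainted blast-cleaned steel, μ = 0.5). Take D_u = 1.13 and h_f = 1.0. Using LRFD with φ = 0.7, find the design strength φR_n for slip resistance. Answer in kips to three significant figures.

242 kips

R_n = μ · D_u · h_f · T_b · n_s · n_b = 0.5 × 1.13 × 1.0 × 51 × 2 × 6 = 345.8 kips.
Design strength φR_n = 0.7 × 345.8 = 242 kips.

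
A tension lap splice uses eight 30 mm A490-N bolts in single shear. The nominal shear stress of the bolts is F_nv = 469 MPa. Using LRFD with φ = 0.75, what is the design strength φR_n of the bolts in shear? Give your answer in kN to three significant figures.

A_b = π × 30² / 4 = 706.9 mm².
R_n = F_nv · A_b · n · n_s = 469 × 706.9 × 8 × 1 / 1000 = 2652 kN.
Design strength φR_n = 0.75 × 2652 = 1990 kN.

1990 kN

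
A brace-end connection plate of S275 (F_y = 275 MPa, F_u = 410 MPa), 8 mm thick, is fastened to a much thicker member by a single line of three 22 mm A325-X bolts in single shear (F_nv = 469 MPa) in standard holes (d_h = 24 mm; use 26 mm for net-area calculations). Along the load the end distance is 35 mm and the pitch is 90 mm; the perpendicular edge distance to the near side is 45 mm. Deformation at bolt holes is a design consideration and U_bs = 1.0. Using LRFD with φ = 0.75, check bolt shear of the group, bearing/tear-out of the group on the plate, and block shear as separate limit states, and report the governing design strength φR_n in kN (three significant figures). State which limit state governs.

Bolt shear: A_b = π·22²/4 = 380.1 mm²; R_n = 469 × 380.1 × 3 × 1 / 1000 = 534.8 kN → 0.75 × 534.8 = 401 kN.
Bearing: edge l_c = 23, r_n = 90.53 kN; interior l_c = 66, r_n = 173.2 kN; R_n = 90.53 + 2·173.2 = 436.9 kN → 328 kN.
Block shear: A_gv = 1720, A_nv = 1200, A_nt = 256 mm²; R_n = min(0.6F_uA_nv, 0.6F_yA_gv) + U_bs·F_u·A_nt = 388.8 kN → 292 kN.
Block shear governs: 292 kN.

292 kN (block shear governs)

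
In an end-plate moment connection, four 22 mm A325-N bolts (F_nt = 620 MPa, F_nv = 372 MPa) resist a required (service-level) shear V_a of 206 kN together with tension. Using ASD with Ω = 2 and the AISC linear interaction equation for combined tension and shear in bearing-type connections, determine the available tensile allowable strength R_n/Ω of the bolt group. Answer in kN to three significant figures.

A_b = π·22²/4 = 380.1 mm²; f_rv = 206 × 1000 / (4 × 380.1) = 135.5 MPa.
F'_nt = 1.3 F_nt − (Ω F_nt / F_nv) f_rv = 1.3·620 − (2·620/372)·135.5 = 354.4 MPa, capped at F_nt → F'_nt = 354.4 MPa.
R_n = F'_nt · A_b · n = 354.4 × 380.1 × 4 / 1000 = 538.9 kN.
Allowable strength R_n/Ω = 538.9 / 2 = 269 kN.

269 kN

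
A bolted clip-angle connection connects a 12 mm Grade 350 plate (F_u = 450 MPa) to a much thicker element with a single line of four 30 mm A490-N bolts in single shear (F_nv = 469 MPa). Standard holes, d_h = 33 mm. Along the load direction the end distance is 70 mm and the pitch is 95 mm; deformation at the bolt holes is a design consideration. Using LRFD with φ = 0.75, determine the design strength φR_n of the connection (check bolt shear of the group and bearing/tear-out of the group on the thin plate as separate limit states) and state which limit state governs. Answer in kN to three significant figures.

995 kN (bolt shear governs)

Bolt shear: A_b = π·30²/4 = 706.9 mm²; R_n = 469 × 706.9 × 4 × 1 / 1000 = 1326 kN → 0.75 × 1326 = 995 kN.
Bearing (1.2 l_c t F_u ≤ 2.4 d t F_u): upper limit = 2.4·30·12·450 / 1000 = 388.8 kN.
  Edge l_c = 70 − 33/2 = 53.5 → r_n = 346.7 kN; interior l_c = 95 − 33 = 62 → r_n = 388.8 kN.
  R_n,bearing = 1·346.7 + 3·388.8 = 1513 kN → 0.75 × 1513 = 1130 kN.
Bolt shear governs: 995 kN.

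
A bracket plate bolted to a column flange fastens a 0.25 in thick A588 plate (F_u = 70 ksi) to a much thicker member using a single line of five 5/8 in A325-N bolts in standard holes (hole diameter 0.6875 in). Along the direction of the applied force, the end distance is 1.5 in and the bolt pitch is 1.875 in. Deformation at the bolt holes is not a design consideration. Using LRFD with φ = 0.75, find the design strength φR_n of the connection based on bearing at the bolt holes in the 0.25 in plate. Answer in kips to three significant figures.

Per bolt r_n = 1.5 l_c t F_u ≤ 3.0 d t F_u; upper limit = 3.0 × 0.625 × 0.25 × 70 = 32.81 kips.
Edge bolt: l_c = 1.5 − 0.6875/2 = 1.156 in → 1.5 × 1.156 × 0.25 × 70 = 30.35 → r_n = 30.35 kips.
Interior bolts: l_c = 1.875 − 0.6875 = 1.188 in → 1.5 × 1.188 × 0.25 × 70 = 31.17 → r_n = 31.17 kips.
R_n = 1 × 30.35 + 4 × 31.17 = 155 kips.
Design strength φR_n = 0.75 × 155 = 116 kips.

116 kips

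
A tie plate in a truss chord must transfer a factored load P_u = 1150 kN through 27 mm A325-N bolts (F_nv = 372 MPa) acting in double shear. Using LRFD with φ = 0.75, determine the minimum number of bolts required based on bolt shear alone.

4 bolts

A_b = π·27²/4 = 572.6 mm².
Per-bolt design strength φR_n = 0.75 × 372 × 572.6 × 2 / 1000 = 319.5 kN.
n ≥ 1150 / 319.5 = 3.6 → use 4 bolts.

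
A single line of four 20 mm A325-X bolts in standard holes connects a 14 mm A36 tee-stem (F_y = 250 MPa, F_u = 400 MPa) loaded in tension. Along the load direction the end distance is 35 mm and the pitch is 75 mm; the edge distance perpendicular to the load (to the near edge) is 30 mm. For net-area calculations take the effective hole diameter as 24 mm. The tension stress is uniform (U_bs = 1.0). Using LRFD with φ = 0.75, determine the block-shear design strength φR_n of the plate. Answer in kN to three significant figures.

Shear plane L_v = 35 + 3·75 = 260 mm; A_gv = 260 × 14 = 3640 mm².
A_nv = (260 − 3.5·24) × 14 = 2464 mm².
A_nt = (30 − 0.5·24) × 14 = 252 mm².
0.6 F_u A_nv = 591.4 kN; 0.6 F_y A_gv = 546 kN → shear yielding governs the shear term.
R_n = 546 + 1.0 × 400 × 252 / 1000 = 646.8 kN.
Design strength φR_n = 0.75 × 646.8 = 485 kN.

485 kN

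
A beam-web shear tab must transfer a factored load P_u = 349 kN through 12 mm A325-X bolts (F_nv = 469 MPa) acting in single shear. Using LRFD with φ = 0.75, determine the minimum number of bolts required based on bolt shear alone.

A_b = π·12²/4 = 113.1 mm².
Per-bolt design strength φR_n = 0.75 × 469 × 113.1 × 1 / 1000 = 39.78 kN.
n ≥ 349 / 39.78 = 8.773 → use 9 bolts.

9 bolts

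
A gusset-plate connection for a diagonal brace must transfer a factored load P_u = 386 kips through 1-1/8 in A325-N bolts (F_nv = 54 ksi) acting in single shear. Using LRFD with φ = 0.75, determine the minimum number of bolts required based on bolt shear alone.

A_b = π·1.125²/4 = 0.994 in².
Per-bolt design strength φR_n = 0.75 × 54 × 0.994 × 1 = 40.26 kips.
n ≥ 386 / 40.26 = 9.588 → use 10 bolts.

10 bolts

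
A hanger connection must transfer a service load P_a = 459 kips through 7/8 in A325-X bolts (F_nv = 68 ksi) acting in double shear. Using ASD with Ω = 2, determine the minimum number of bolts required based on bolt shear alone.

A_b = π·0.875²/4 = 0.6013 in².
Per-bolt allowable strength R_n/Ω = 68 × 0.6013 × 2 / 2 = 40.89 kips.
n ≥ 459 / 40.89 = 11.23 → use 12 bolts.

12 bolts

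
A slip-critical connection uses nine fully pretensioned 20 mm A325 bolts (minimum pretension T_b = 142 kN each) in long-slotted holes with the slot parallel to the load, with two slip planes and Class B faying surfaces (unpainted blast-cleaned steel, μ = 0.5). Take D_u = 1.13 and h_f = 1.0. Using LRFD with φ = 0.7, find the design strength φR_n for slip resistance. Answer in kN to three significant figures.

1010 kN

R_n = μ · D_u · h_f · T_b · n_s · n_b = 0.5 × 1.13 × 1.0 × 142 × 2 × 9 = 1444 kN.
Design strength φR_n = 0.7 × 1444 = 1010 kN.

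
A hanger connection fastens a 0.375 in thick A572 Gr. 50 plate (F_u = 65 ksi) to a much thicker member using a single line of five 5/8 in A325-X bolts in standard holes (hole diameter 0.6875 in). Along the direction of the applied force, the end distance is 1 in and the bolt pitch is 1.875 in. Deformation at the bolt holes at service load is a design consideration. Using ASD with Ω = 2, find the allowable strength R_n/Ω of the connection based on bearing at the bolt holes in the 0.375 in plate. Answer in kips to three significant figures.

79.1 kips

Per bolt r_n = 1.2 l_c t F_u ≤ 2.4 d t F_u; upper limit = 2.4 × 0.625 × 0.375 × 65 = 36.56 kips.
Edge bolt: l_c = 1 − 0.6875/2 = 0.6562 in → 1.2 × 0.6562 × 0.375 × 65 = 19.2 → r_n = 19.2 kips.
Interior bolts: l_c = 1.875 − 0.6875 = 1.188 in → 1.2 × 1.188 × 0.375 × 65 = 34.73 → r_n = 34.73 kips.
R_n = 1 × 19.2 + 4 × 34.73 = 158.1 kips.
Allowable strength R_n/Ω = 158.1 / 2 = 79.1 kips.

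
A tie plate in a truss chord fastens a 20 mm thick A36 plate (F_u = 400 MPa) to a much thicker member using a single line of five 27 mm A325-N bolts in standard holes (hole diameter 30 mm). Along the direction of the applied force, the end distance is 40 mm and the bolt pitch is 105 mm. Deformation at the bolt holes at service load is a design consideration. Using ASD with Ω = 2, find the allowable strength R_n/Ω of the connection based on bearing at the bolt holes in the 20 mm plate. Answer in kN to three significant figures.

Per bolt r_n = 1.2 l_c t F_u ≤ 2.4 d t F_u; upper limit = 2.4 × 27 × 20 × 400 / 1000 = 518.4 kN.
Edge bolt: l_c = 40 − 30/2 = 25 mm → 1.2 × 25 × 20 × 400 / 1000 = 240 → r_n = 240 kN.
Interior bolts: l_c = 105 − 30 = 75 mm → 1.2 × 75 × 20 × 400 / 1000 = 720 → r_n = 518.4 kN.
R_n = 1 × 240 + 4 × 518.4 = 2314 kN.
Allowable strength R_n/Ω = 2314 / 2 = 1160 kN.

1160 kN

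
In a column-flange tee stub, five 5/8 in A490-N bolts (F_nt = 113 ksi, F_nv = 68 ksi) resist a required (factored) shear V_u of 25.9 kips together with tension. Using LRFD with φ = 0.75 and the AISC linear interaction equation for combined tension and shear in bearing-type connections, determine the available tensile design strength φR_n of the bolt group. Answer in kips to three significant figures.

A_b = π·0.625²/4 = 0.3068 in²; f_rv = 25.9 / (5 × 0.3068) = 16.88 ksi.
F'_nt = 1.3 F_nt − (F_nt / φF_nv) f_rv = 1.3·113 − (113/(0.75·68))·16.88 = 109.5 ksi, capped at F_nt → F'_nt = 109.5 ksi.
R_n = F'_nt · A_b · n = 109.5 × 0.3068 × 5 = 168 kips.
Design strength φR_n = 0.75 × 168 = 126 kips.

126 kips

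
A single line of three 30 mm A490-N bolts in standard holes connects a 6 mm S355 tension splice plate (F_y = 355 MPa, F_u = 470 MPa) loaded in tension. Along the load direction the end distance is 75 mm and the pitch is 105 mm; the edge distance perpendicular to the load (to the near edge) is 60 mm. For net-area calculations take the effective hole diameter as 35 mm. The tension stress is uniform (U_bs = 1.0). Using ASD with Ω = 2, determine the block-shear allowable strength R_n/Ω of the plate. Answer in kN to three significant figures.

Shear plane L_v = 75 + 2·105 = 285 mm; A_gv = 285 × 6 = 1710 mm².
A_nv = (285 − 2.5·35) × 6 = 1185 mm².
A_nt = (60 − 0.5·35) × 6 = 255 mm².
0.6 F_u A_nv = 334.2 kN; 0.6 F_y A_gv = 364.2 kN → shear rupture governs the shear term.
R_n = 334.2 + 1.0 × 470 × 255 / 1000 = 454 kN.
Allowable strength R_n/Ω = 454 / 2 = 227 kN.

227 kN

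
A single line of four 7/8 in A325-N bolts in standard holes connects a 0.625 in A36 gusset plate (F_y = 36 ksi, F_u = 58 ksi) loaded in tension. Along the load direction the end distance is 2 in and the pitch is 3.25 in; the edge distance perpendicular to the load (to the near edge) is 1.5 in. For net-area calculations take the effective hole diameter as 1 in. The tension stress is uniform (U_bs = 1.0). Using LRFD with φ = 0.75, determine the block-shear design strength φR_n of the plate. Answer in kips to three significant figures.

Shear plane L_v = 2 + 3·3.25 = 11.75 in; A_gv = 11.75 × 0.625 = 7.344 in².
A_nv = (11.75 − 3.5·1) × 0.625 = 5.156 in².
A_nt = (1.5 − 0.5·1) × 0.625 = 0.625 in².
0.6 F_u A_nv = 179.4 kips; 0.6 F_y A_gv = 158.6 kips → shear yielding governs the shear term.
R_n = 158.6 + 1.0 × 58 × 0.625 = 194.9 kips.
Design strength φR_n = 0.75 × 194.9 = 146 kips.

146 kips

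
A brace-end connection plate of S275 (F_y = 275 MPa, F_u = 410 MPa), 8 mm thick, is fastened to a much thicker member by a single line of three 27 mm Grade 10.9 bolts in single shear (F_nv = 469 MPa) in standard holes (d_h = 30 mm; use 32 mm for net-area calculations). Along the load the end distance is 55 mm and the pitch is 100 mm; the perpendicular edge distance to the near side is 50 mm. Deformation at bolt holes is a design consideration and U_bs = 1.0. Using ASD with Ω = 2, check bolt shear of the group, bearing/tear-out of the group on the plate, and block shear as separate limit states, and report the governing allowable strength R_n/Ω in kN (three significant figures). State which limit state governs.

224 kN (block shear governs)

Bolt shear: A_b = π·27²/4 = 572.6 mm²; R_n = 469 × 572.6 × 3 × 1 / 1000 = 805.6 kN → 805.6 / 2 = 403 kN.
Bearing: edge l_c = 40, r_n = 157.4 kN; interior l_c = 70, r_n = 212.5 kN; R_n = 157.4 + 2·212.5 = 582.5 kN → 291 kN.
Block shear: A_gv = 2040, A_nv = 1400, A_nt = 272 mm²; R_n = min(0.6F_uA_nv, 0.6F_yA_gv) + U_bs·F_u·A_nt = 448.1 kN → 224 kN.
Block shear governs: 224 kN.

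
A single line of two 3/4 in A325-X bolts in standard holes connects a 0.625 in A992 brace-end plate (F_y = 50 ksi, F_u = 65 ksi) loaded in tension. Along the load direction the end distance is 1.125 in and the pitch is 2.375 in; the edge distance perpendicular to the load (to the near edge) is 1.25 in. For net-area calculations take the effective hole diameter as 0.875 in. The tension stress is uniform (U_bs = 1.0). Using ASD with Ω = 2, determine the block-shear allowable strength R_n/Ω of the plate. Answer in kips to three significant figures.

Shear plane L_v = 1.125 + 1·2.375 = 3.5 in; A_gv = 3.5 × 0.625 = 2.188 in².
A_nv = (3.5 − 1.5·0.875) × 0.625 = 1.367 in².
A_nt = (1.25 − 0.5·0.875) × 0.625 = 0.5078 in².
0.6 F_u A_nv = 53.32 kips; 0.6 F_y A_gv = 65.62 kips → shear rupture governs the shear term.
R_n = 53.32 + 1.0 × 65 × 0.5078 = 86.33 kips.
Allowable strength R_n/Ω = 86.33 / 2 = 43.2 kips.

43.2 kips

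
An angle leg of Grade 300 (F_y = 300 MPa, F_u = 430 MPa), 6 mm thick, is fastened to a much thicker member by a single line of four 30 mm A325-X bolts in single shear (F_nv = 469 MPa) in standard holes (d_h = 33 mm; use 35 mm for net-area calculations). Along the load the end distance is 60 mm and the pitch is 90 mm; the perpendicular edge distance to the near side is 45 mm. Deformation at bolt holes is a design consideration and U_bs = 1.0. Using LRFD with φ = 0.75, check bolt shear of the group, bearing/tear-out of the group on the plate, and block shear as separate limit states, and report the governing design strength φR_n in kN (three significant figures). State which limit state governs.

Bolt shear: A_b = π·30²/4 = 706.9 mm²; R_n = 469 × 706.9 × 4 × 1 / 1000 = 1326 kN → 0.75 × 1326 = 995 kN.
Bearing: edge l_c = 43.5, r_n = 134.7 kN; interior l_c = 57, r_n = 176.5 kN; R_n = 134.7 + 3·176.5 = 664.1 kN → 498 kN.
Block shear: A_gv = 1980, A_nv = 1245, A_nt = 165 mm²; R_n = min(0.6F_uA_nv, 0.6F_yA_gv) + U_bs·F_u·A_nt = 392.2 kN → 294 kN.
Block shear governs: 294 kN.

294 kN (block shear governs)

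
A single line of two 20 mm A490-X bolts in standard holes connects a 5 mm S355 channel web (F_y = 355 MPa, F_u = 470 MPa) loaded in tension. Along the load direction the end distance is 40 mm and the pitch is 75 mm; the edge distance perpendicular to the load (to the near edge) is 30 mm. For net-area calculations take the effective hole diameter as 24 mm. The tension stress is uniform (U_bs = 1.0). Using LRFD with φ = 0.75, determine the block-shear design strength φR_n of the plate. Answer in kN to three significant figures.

Shear plane L_v = 40 + 1·75 = 115 mm; A_gv = 115 × 5 = 575 mm².
A_nv = (115 − 1.5·24) × 5 = 395 mm².
A_nt = (30 − 0.5·24) × 5 = 90 mm².
0.6 F_u A_nv = 111.4 kN; 0.6 F_y A_gv = 122.5 kN → shear rupture governs the shear term.
R_n = 111.4 + 1.0 × 470 × 90 / 1000 = 153.7 kN.
Design strength φR_n = 0.75 × 153.7 = 115 kN.

115 kN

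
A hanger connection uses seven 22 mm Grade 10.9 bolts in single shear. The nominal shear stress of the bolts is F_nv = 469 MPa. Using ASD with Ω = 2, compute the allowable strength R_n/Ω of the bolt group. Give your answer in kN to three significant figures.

624 kN

A_b = π × 22² / 4 = 380.1 mm².
R_n = F_nv · A_b · n · n_s = 469 × 380.1 × 7 × 1 / 1000 = 1248 kN.
Allowable strength R_n/Ω = 1248 / 2 = 624 kN.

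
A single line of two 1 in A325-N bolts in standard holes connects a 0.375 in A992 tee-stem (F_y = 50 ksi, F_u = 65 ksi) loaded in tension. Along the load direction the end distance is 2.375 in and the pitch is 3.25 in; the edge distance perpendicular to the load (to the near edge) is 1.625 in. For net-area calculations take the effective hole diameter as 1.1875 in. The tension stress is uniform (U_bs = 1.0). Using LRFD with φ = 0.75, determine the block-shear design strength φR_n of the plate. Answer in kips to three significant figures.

61 kips

Shear plane L_v = 2.375 + 1·3.25 = 5.625 in; A_gv = 5.625 × 0.375 = 2.109 in².
A_nv = (5.625 − 1.5·1.1875) × 0.375 = 1.441 in².
A_nt = (1.625 − 0.5·1.1875) × 0.375 = 0.3867 in².
0.6 F_u A_nv = 56.21 kips; 0.6 F_y A_gv = 63.28 kips → shear rupture governs the shear term.
R_n = 56.21 + 1.0 × 65 × 0.3867 = 81.35 kips.
Design strength φR_n = 0.75 × 81.35 = 61 kips.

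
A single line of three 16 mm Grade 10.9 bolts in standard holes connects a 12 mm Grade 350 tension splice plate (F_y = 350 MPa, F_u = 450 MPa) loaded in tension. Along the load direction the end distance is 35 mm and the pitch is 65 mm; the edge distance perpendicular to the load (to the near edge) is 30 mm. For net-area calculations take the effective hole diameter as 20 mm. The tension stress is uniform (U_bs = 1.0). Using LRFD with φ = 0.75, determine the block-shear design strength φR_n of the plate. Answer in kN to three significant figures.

Shear plane L_v = 35 + 2·65 = 165 mm; A_gv = 165 × 12 = 1980 mm².
A_nv = (165 − 2.5·20) × 12 = 1380 mm².
A_nt = (30 − 0.5·20) × 12 = 240 mm².
0.6 F_u A_nv = 372.6 kN; 0.6 F_y A_gv = 415.8 kN → shear rupture governs the shear term.
R_n = 372.6 + 1.0 × 450 × 240 / 1000 = 480.6 kN.
Design strength φR_n = 0.75 × 480.6 = 360 kN.

360 kN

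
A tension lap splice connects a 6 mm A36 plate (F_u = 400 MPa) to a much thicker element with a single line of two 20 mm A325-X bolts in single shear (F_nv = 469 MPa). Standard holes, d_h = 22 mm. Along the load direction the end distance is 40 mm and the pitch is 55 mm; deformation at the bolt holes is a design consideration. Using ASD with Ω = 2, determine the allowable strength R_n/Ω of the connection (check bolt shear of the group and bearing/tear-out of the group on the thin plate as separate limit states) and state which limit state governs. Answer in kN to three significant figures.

Bolt shear: A_b = π·20²/4 = 314.2 mm²; R_n = 469 × 314.2 × 2 × 1 / 1000 = 294.7 kN → 294.7 / 2 = 147 kN.
Bearing (1.2 l_c t F_u ≤ 2.4 d t F_u): upper limit = 2.4·20·6·400 / 1000 = 115.2 kN.
  Edge l_c = 40 − 22/2 = 29 → r_n = 83.52 kN; interior l_c = 55 − 22 = 33 → r_n = 95.04 kN.
  R_n,bearing = 1·83.52 + 1·95.04 = 178.6 kN → 178.6 / 2 = 89.3 kN.
Bearing governs: 89.3 kN.

89.3 kN (bearing governs)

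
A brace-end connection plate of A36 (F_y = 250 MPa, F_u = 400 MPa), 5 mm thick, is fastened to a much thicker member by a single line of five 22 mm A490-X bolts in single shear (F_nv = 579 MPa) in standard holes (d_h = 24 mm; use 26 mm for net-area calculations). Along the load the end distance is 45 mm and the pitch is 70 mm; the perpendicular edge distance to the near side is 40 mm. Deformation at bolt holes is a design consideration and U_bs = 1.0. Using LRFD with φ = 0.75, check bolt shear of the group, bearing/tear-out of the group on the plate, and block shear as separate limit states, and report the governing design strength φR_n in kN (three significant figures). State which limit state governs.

Bolt shear: A_b = π·22²/4 = 380.1 mm²; R_n = 579 × 380.1 × 5 × 1 / 1000 = 1100 kN → 0.75 × 1100 = 825 kN.
Bearing: edge l_c = 33, r_n = 79.2 kN; interior l_c = 46, r_n = 105.6 kN; R_n = 79.2 + 4·105.6 = 501.6 kN → 376 kN.
Block shear: A_gv = 1625, A_nv = 1040, A_nt = 135 mm²; R_n = min(0.6F_uA_nv, 0.6F_yA_gv) + U_bs·F_u·A_nt = 297.8 kN → 223 kN.
Block shear governs: 223 kN.

223 kN (block shear governs)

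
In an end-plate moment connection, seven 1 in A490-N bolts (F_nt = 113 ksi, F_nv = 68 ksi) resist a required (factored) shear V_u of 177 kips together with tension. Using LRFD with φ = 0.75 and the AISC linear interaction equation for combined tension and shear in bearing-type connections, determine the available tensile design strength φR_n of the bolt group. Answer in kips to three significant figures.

A_b = π·1²/4 = 0.7854 in²; f_rv = 177 / (7 × 0.7854) = 32.19 ksi.
F'_nt = 1.3 F_nt − (F_nt / φF_nv) f_rv = 1.3·113 − (113/(0.75·68))·32.19 = 75.57 ksi, capped at F_nt → F'_nt = 75.57 ksi.
R_n = F'_nt · A_b · n = 75.57 × 0.7854 × 7 = 415.4 kips.
Design strength φR_n = 0.75 × 415.4 = 312 kips.

312 kips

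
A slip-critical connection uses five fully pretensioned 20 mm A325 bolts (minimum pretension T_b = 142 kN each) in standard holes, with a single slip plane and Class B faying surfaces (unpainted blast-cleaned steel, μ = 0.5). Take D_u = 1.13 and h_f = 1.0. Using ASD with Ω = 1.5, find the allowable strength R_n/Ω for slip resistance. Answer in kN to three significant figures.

267 kN

R_n = μ · D_u · h_f · T_b · n_s · n_b = 0.5 × 1.13 × 1.0 × 142 × 1 × 5 = 401.1 kN.
Allowable strength R_n/Ω = 401.1 / 1.5 = 267 kN.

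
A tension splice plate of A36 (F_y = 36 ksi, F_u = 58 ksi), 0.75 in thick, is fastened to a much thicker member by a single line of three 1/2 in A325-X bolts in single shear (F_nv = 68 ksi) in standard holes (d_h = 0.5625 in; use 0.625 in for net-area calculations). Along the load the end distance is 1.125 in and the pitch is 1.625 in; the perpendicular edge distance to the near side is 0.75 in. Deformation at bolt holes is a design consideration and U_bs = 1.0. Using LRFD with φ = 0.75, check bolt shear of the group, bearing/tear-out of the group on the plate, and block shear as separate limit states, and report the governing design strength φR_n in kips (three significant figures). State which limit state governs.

30 kips (bolt shear governs)

Bolt shear: A_b = π·0.5²/4 = 0.1963 in²; R_n = 68 × 0.1963 × 3 × 1 = 40.06 kips → 0.75 × 40.06 = 30 kips.
Bearing: edge l_c = 0.8438, r_n = 44.04 kips; interior l_c = 1.062, r_n = 52.2 kips; R_n = 44.04 + 2·52.2 = 148.4 kips → 111 kips.
Block shear: A_gv = 3.281, A_nv = 2.109, A_nt = 0.3281 in²; R_n = min(0.6F_uA_nv, 0.6F_yA_gv) + U_bs·F_u·A_nt = 89.91 kips → 67.4 kips.
Bolt shear governs: 30 kips.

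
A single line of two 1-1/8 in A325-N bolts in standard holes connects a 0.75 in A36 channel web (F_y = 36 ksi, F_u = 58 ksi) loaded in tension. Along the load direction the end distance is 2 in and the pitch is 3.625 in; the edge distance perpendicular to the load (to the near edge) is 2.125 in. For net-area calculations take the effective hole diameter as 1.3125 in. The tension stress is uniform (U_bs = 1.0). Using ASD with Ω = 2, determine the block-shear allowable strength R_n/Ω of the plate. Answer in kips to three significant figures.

77.5 kips

Shear plane L_v = 2 + 1·3.625 = 5.625 in; A_gv = 5.625 × 0.75 = 4.219 in².
A_nv = (5.625 − 1.5·1.3125) × 0.75 = 2.742 in².
A_nt = (2.125 − 0.5·1.3125) × 0.75 = 1.102 in².
0.6 F_u A_nv = 95.43 kips; 0.6 F_y A_gv = 91.12 kips → shear yielding governs the shear term.
R_n = 91.12 + 1.0 × 58 × 1.102 = 155 kips.
Allowable strength R_n/Ω = 155 / 2 = 77.5 kips.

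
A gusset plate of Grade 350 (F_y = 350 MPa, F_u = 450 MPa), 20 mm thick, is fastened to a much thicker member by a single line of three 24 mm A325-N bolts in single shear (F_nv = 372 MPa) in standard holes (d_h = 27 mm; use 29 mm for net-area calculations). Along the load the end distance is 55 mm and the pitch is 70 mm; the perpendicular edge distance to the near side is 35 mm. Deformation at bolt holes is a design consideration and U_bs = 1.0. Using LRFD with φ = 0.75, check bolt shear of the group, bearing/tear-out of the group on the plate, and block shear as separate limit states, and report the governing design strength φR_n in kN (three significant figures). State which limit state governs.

379 kN (bolt shear governs)

Bolt shear: A_b = π·24²/4 = 452.4 mm²; R_n = 372 × 452.4 × 3 × 1 / 1000 = 504.9 kN → 0.75 × 504.9 = 379 kN.
Bearing: edge l_c = 41.5, r_n = 448.2 kN; interior l_c = 43, r_n = 464.4 kN; R_n = 448.2 + 2·464.4 = 1377 kN → 1030 kN.
Block shear: A_gv = 3900, A_nv = 2450, A_nt = 410 mm²; R_n = min(0.6F_uA_nv, 0.6F_yA_gv) + U_bs·F_u·A_nt = 846 kN → 634 kN.
Bolt shear governs: 379 kN.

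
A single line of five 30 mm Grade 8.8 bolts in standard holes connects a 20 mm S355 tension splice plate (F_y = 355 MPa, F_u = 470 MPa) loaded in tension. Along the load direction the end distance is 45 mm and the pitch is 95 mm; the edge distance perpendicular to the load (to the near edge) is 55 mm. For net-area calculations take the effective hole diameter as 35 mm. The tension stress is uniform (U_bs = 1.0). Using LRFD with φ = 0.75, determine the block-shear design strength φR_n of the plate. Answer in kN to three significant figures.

Shear plane L_v = 45 + 4·95 = 425 mm; A_gv = 425 × 20 = 8500 mm².
A_nv = (425 − 4.5·35) × 20 = 5350 mm².
A_nt = (55 − 0.5·35) × 20 = 750 mm².
0.6 F_u A_nv = 1509 kN; 0.6 F_y A_gv = 1810 kN → shear rupture governs the shear term.
R_n = 1509 + 1.0 × 470 × 750 / 1000 = 1861 kN.
Design strength φR_n = 0.75 × 1861 = 1400 kN.

1400 kN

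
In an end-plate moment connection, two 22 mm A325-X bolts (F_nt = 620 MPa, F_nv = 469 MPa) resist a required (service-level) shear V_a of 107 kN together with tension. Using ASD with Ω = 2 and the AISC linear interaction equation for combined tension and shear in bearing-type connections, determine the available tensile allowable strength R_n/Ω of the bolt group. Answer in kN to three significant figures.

165 kN

A_b = π·22²/4 = 380.1 mm²; f_rv = 107 × 1000 / (2 × 380.1) = 140.7 MPa.
F'_nt = 1.3 F_nt − (Ω F_nt / F_nv) f_rv = 1.3·620 − (2·620/469)·140.7 = 433.9 MPa, capped at F_nt → F'_nt = 433.9 MPa.
R_n = F'_nt · A_b · n = 433.9 × 380.1 × 2 / 1000 = 329.9 kN.
Allowable strength R_n/Ω = 329.9 / 2 = 165 kN.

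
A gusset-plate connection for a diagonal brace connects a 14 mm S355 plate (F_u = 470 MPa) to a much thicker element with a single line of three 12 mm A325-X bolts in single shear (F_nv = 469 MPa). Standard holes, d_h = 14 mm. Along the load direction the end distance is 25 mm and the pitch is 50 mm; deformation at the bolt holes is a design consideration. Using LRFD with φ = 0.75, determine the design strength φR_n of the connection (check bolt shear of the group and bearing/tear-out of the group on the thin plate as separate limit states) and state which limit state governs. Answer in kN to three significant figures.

Bolt shear: A_b = π·12²/4 = 113.1 mm²; R_n = 469 × 113.1 × 3 × 1 / 1000 = 159.1 kN → 0.75 × 159.1 = 119 kN.
Bearing (1.2 l_c t F_u ≤ 2.4 d t F_u): upper limit = 2.4·12·14·470 / 1000 = 189.5 kN.
  Edge l_c = 25 − 14/2 = 18 → r_n = 142.1 kN; interior l_c = 50 − 14 = 36 → r_n = 189.5 kN.
  R_n,bearing = 1·142.1 + 2·189.5 = 521.1 kN → 0.75 × 521.1 = 391 kN.
Bolt shear governs: 119 kN.

119 kN (bolt shear governs)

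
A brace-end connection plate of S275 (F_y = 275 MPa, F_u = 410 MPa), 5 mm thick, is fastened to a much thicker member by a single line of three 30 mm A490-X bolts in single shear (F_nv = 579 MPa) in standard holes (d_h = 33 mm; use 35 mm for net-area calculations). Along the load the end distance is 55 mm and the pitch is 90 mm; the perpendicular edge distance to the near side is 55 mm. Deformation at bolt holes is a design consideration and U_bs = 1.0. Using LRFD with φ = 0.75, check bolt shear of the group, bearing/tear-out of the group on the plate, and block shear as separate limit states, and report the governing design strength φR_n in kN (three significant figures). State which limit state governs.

Bolt shear: A_b = π·30²/4 = 706.9 mm²; R_n = 579 × 706.9 × 3 × 1 / 1000 = 1228 kN → 0.75 × 1228 = 921 kN.
Bearing: edge l_c = 38.5, r_n = 94.71 kN; interior l_c = 57, r_n = 140.2 kN; R_n = 94.71 + 2·140.2 = 375.1 kN → 281 kN.
Block shear: A_gv = 1175, A_nv = 737.5, A_nt = 187.5 mm²; R_n = min(0.6F_uA_nv, 0.6F_yA_gv) + U_bs·F_u·A_nt = 258.3 kN → 194 kN.
Block shear governs: 194 kN.

194 kN (block shear governs)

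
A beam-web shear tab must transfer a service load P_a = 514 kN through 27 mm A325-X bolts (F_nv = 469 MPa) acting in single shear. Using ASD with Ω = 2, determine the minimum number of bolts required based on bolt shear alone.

4 bolts

A_b = π·27²/4 = 572.6 mm².
Per-bolt allowable strength R_n/Ω = 469 × 572.6 × 1 / 1000 / 2 = 134.3 kN.
n ≥ 514 / 134.3 = 3.828 → use 4 bolts.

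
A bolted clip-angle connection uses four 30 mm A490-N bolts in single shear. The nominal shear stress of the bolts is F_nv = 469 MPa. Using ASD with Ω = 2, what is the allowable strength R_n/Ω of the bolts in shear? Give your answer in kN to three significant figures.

663 kN

A_b = π × 30² / 4 = 706.9 mm².
R_n = F_nv · A_b · n · n_s = 469 × 706.9 × 4 × 1 / 1000 = 1326 kN.
Allowable strength R_n/Ω = 1326 / 2 = 663 kN.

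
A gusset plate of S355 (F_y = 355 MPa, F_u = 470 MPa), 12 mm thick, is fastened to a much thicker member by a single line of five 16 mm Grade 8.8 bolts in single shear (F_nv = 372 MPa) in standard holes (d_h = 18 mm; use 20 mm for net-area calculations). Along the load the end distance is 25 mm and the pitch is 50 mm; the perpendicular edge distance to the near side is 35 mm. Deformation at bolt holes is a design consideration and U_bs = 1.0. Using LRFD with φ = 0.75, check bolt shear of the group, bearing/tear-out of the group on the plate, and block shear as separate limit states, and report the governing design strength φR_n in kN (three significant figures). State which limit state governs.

280 kN (bolt shear governs)

Bolt shear: A_b = π·16²/4 = 201.1 mm²; R_n = 372 × 201.1 × 5 × 1 / 1000 = 374 kN → 0.75 × 374 = 280 kN.
Bearing: edge l_c = 16, r_n = 108.3 kN; interior l_c = 32, r_n = 216.6 kN; R_n = 108.3 + 4·216.6 = 974.6 kN → 731 kN.
Block shear: A_gv = 2700, A_nv = 1620, A_nt = 300 mm²; R_n = min(0.6F_uA_nv, 0.6F_yA_gv) + U_bs·F_u·A_nt = 597.8 kN → 448 kN.
Bolt shear governs: 280 kN.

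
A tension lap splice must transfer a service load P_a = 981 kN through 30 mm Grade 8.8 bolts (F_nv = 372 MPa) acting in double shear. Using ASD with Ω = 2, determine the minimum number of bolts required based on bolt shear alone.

4 bolts

A_b = π·30²/4 = 706.9 mm².
Per-bolt allowable strength R_n/Ω = 372 × 706.9 × 2 / 1000 / 2 = 263 kN.
n ≥ 981 / 263 = 3.731 → use 4 bolts.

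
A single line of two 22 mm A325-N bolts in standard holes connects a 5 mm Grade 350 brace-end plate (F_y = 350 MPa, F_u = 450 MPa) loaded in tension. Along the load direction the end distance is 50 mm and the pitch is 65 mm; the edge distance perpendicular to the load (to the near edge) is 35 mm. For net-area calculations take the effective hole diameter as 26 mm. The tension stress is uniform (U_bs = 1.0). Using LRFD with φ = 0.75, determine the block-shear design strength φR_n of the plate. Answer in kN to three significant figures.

Shear plane L_v = 50 + 1·65 = 115 mm; A_gv = 115 × 5 = 575 mm².
A_nv = (115 − 1.5·26) × 5 = 380 mm².
A_nt = (35 − 0.5·26) × 5 = 110 mm².
0.6 F_u A_nv = 102.6 kN; 0.6 F_y A_gv = 120.8 kN → shear rupture governs the shear term.
R_n = 102.6 + 1.0 × 450 × 110 / 1000 = 152.1 kN.
Design strength φR_n = 0.75 × 152.1 = 114 kN.

114 kN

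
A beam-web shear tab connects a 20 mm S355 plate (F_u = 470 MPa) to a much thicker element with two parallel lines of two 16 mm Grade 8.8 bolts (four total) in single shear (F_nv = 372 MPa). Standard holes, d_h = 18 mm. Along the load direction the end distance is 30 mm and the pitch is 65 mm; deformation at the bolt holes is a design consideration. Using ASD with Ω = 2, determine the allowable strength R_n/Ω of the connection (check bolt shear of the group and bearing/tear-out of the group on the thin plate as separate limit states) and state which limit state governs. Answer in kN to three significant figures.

Bolt shear: A_b = π·16²/4 = 201.1 mm²; R_n = 372 × 201.1 × 4 × 1 / 1000 = 299.2 kN → 299.2 / 2 = 150 kN.
Bearing (1.2 l_c t F_u ≤ 2.4 d t F_u): upper limit = 2.4·16·20·470 / 1000 = 361 kN.
  Edge l_c = 30 − 18/2 = 21 → r_n = 236.9 kN; interior l_c = 65 − 18 = 47 → r_n = 361 kN.
  R_n,bearing = 2·236.9 + 2·361 = 1196 kN → 1196 / 2 = 598 kN.
Bolt shear governs: 150 kN.

150 kN (bolt shear governs)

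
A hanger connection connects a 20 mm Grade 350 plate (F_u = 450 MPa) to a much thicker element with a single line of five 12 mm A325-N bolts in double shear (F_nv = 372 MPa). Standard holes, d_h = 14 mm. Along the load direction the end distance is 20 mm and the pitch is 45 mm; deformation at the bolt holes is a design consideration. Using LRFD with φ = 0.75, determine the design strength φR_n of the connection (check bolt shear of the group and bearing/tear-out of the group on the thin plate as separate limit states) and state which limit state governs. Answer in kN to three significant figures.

316 kN (bolt shear governs)

Bolt shear: A_b = π·12²/4 = 113.1 mm²; R_n = 372 × 113.1 × 5 × 2 / 1000 = 420.7 kN → 0.75 × 420.7 = 316 kN.
Bearing (1.2 l_c t F_u ≤ 2.4 d t F_u): upper limit = 2.4·12·20·450 / 1000 = 259.2 kN.
  Edge l_c = 20 − 14/2 = 13 → r_n = 140.4 kN; interior l_c = 45 − 14 = 31 → r_n = 259.2 kN.
  R_n,bearing = 1·140.4 + 4·259.2 = 1177 kN → 0.75 × 1177 = 883 kN.
Bolt shear governs: 316 kN.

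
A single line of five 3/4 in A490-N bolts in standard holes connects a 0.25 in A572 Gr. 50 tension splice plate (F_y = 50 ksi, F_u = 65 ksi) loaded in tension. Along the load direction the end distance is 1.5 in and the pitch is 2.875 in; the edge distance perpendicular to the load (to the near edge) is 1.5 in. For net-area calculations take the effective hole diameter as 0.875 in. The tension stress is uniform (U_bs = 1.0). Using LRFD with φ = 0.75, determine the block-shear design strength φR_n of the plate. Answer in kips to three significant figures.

Shear plane L_v = 1.5 + 4·2.875 = 13 in; A_gv = 13 × 0.25 = 3.25 in².
A_nv = (13 − 4.5·0.875) × 0.25 = 2.266 in².
A_nt = (1.5 − 0.5·0.875) × 0.25 = 0.2656 in².
0.6 F_u A_nv = 88.36 kips; 0.6 F_y A_gv = 97.5 kips → shear rupture governs the shear term.
R_n = 88.36 + 1.0 × 65 × 0.2656 = 105.6 kips.
Design strength φR_n = 0.75 × 105.6 = 79.2 kips.

79.2 kips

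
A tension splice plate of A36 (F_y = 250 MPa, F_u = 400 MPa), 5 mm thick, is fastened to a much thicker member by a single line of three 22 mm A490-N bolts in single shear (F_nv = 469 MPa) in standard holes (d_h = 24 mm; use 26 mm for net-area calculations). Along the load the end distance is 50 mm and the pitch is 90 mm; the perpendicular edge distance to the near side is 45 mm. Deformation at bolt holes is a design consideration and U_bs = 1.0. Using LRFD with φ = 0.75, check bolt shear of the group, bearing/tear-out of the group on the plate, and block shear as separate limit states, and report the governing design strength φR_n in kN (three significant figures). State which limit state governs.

177 kN (block shear governs)

Bolt shear: A_b = π·22²/4 = 380.1 mm²; R_n = 469 × 380.1 × 3 × 1 / 1000 = 534.8 kN → 0.75 × 534.8 = 401 kN.
Bearing: edge l_c = 38, r_n = 91.2 kN; interior l_c = 66, r_n = 105.6 kN; R_n = 91.2 + 2·105.6 = 302.4 kN → 227 kN.
Block shear: A_gv = 1150, A_nv = 825, A_nt = 160 mm²; R_n = min(0.6F_uA_nv, 0.6F_yA_gv) + U_bs·F_u·A_nt = 236.5 kN → 177 kN.
Block shear governs: 177 kN.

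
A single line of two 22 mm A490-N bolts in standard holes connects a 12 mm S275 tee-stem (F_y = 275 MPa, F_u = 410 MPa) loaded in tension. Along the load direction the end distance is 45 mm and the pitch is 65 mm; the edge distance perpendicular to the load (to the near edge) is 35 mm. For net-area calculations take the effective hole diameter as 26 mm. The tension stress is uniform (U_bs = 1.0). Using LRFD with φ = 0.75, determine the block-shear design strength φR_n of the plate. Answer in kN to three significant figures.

Shear plane L_v = 45 + 1·65 = 110 mm; A_gv = 110 × 12 = 1320 mm².
A_nv = (110 − 1.5·26) × 12 = 852 mm².
A_nt = (35 − 0.5·26) × 12 = 264 mm².
0.6 F_u A_nv = 209.6 kN; 0.6 F_y A_gv = 217.8 kN → shear rupture governs the shear term.
R_n = 209.6 + 1.0 × 410 × 264 / 1000 = 317.8 kN.
Design strength φR_n = 0.75 × 317.8 = 238 kN.

238 kN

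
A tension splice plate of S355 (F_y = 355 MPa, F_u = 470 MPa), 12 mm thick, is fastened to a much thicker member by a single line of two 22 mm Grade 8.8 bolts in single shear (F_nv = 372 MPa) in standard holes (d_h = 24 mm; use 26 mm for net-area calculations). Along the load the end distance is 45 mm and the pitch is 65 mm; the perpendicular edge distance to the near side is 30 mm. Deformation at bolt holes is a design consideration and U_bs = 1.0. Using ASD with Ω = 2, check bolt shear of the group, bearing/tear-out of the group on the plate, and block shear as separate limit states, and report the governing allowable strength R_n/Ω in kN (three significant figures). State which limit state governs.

141 kN (bolt shear governs)

Bolt shear: A_b = π·22²/4 = 380.1 mm²; R_n = 372 × 380.1 × 2 × 1 / 1000 = 282.8 kN → 282.8 / 2 = 141 kN.
Bearing: edge l_c = 33, r_n = 223.3 kN; interior l_c = 41, r_n = 277.5 kN; R_n = 223.3 + 1·277.5 = 500.8 kN → 250 kN.
Block shear: A_gv = 1320, A_nv = 852, A_nt = 204 mm²; R_n = min(0.6F_uA_nv, 0.6F_yA_gv) + U_bs·F_u·A_nt = 336.1 kN → 168 kN.
Bolt shear governs: 141 kN.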